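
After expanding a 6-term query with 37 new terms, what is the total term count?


Original terms: 6
Expansion terms: 37
Total = 6 + 37 = 43

43


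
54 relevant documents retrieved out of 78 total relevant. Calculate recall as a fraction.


Recall = retrieved_relevant / total_relevant
= 54 / 78
= 54 / (54 + 24)
= 9/13

9/13


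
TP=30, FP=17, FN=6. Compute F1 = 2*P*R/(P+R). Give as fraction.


F1 = 2 * P * R / (P + R)
P = TP/(TP+FP) = 30/47 = 30/47
R = TP/(TP+FN) = 30/36 = 5/6
2 * P * R = 2 * 30/47 * 5/6 = 50/47
P + R = 30/47 + 5/6 = 415/282
F1 = 50/47 / 415/282 = 60/83

60/83


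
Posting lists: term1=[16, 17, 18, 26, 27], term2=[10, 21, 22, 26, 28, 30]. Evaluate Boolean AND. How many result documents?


Boolean AND: find intersection of posting lists
term1 docs: [16, 17, 18, 26, 27]
term2 docs: [10, 21, 22, 26, 28, 30]
Intersection: [26]
|intersection| = 1

1


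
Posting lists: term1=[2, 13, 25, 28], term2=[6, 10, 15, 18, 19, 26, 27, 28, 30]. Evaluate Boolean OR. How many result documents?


Boolean OR: find union of posting lists
term1 docs: [2, 13, 25, 28]
term2 docs: [6, 10, 15, 18, 19, 26, 27, 28, 30]
Union: [2, 6, 10, 13, 15, 18, 19, 25, 26, 27, 28, 30]
|union| = 12

12


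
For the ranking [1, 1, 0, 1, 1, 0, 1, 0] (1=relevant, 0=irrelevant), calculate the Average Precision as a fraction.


Computing P@k for each relevant position:
Position 1: relevant, P@1 = 1/1 = 1
Position 2: relevant, P@2 = 2/2 = 1
Position 3: not relevant
Position 4: relevant, P@4 = 3/4 = 3/4
Position 5: relevant, P@5 = 4/5 = 4/5
Position 6: not relevant
Position 7: relevant, P@7 = 5/7 = 5/7
Position 8: not relevant
Sum of P@k = 1 + 1 + 3/4 + 4/5 + 5/7 = 597/140
AP = 597/140 / 5 = 597/700

597/700


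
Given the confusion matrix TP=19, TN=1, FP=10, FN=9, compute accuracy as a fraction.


Accuracy = (TP + TN) / (TP + TN + FP + FN)
TP + TN = 19 + 1 = 20
Total = 19 + 1 + 10 + 9 = 39
Accuracy = 20 / 39 = 20/39

20/39


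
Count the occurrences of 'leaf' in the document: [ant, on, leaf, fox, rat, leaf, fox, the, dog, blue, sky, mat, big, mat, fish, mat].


Document has 16 words
Scanning for 'leaf':
Found at positions: [2, 5]
Count = 2

2


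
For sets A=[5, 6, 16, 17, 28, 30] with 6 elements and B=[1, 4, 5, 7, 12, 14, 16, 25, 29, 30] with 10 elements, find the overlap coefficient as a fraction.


A intersect B = [5, 16, 30]
|A intersect B| = 3
min(|A|, |B|) = min(6, 10) = 6
Overlap = 3 / 6 = 1/2

1/2


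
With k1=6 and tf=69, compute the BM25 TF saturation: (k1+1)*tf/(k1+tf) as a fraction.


BM25 TF component = (k1+1)*tf / (k1+tf)
k1 = 6, tf = 69
Numerator = (6+1)*69 = 483
Denominator = 6 + 69 = 75
= 483/75 = 161/25

161/25


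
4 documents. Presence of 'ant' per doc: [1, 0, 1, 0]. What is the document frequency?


Checking each document for 'ant':
Doc 1: present
Doc 2: absent
Doc 3: present
Doc 4: absent
df = sum of presences = 1 + 0 + 1 + 0 = 2

2


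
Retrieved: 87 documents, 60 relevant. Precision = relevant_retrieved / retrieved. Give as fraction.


Precision = relevant_retrieved / total_retrieved
= 60 / 87
= 60 / (60 + 27)
= 20/29

20/29


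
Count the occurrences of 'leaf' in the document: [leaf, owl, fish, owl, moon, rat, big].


Document has 7 words
Scanning for 'leaf':
Found at positions: [0]
Count = 1

1


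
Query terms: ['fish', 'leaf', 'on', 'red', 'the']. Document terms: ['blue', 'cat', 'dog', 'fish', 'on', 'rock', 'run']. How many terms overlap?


Query terms: ['fish', 'leaf', 'on', 'red', 'the']
Document terms: ['blue', 'cat', 'dog', 'fish', 'on', 'rock', 'run']
Common terms: ['fish', 'on']
Overlap count = 2

2


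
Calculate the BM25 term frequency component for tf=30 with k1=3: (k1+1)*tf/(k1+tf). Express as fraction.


BM25 TF component = (k1+1)*tf / (k1+tf)
k1 = 3, tf = 30
Numerator = (3+1)*30 = 120
Denominator = 3 + 30 = 33
= 120/33 = 40/11

40/11


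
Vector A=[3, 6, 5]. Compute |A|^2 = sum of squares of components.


|A|^2 = sum of squared components
A[0]^2 = 3^2 = 9
A[1]^2 = 6^2 = 36
A[2]^2 = 5^2 = 25
Sum = 9 + 36 + 25 = 70

70


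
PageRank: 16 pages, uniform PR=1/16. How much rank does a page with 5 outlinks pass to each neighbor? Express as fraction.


Initial PR = 1/16 = 1/16
Outlinks = 5
Contribution per link = PR / outlinks
= 1/16 / 5
= 1/80

1/80


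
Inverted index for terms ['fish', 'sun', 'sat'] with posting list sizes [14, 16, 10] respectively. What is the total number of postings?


Summing posting list sizes:
'fish': 14 postings
'sun': 16 postings
'sat': 10 postings
Total = 14 + 16 + 10 = 40

40


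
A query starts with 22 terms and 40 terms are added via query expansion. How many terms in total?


Original terms: 22
Expansion terms: 40
Total = 22 + 40 = 62

62


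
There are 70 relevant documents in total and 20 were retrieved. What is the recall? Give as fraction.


Recall = retrieved_relevant / total_relevant
= 20 / 70
= 20 / (20 + 50)
= 2/7

2/7


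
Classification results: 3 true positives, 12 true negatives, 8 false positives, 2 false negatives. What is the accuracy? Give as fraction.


Accuracy = (TP + TN) / (TP + TN + FP + FN)
TP + TN = 3 + 12 = 15
Total = 3 + 12 + 8 + 2 = 25
Accuracy = 15 / 25 = 3/5

3/5


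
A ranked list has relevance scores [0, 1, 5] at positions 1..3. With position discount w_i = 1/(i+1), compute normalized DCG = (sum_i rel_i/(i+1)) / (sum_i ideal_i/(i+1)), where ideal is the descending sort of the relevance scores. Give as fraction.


Position discount weights w_i = 1/(i+1) for i=1..3:
Weights = [1/2, 1/3, 1/4]
Actual relevance: [0, 1, 5]
DCG = 0/2 + 1/3 + 5/4 = 19/12
Ideal relevance (sorted desc): [5, 1, 0]
Ideal DCG = 5/2 + 1/3 + 0/4 = 17/6
nDCG = DCG / ideal_DCG = 19/12 / 17/6 = 19/34

19/34


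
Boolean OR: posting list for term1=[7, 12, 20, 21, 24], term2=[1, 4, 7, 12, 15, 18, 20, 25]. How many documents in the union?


Boolean OR: find union of posting lists
term1 docs: [7, 12, 20, 21, 24]
term2 docs: [1, 4, 7, 12, 15, 18, 20, 25]
Union: [1, 4, 7, 12, 15, 18, 20, 21, 24, 25]
|union| = 10

10


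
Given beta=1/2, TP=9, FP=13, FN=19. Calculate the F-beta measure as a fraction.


P = TP/(TP+FP) = 9/22 = 9/22
R = TP/(TP+FN) = 9/28 = 9/28
beta^2 = 1/2^2 = 1/4
(1 + beta^2) = 5/4
Numerator = (1+beta^2)*P*R = 405/2464
Denominator = beta^2*P + R = 9/88 + 9/28 = 261/616
F_beta = 45/116

45/116


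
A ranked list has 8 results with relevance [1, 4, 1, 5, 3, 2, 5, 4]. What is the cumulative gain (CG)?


Cumulative Gain = sum of relevance scores
Position 1: rel=1, running sum=1
Position 2: rel=4, running sum=5
Position 3: rel=1, running sum=6
Position 4: rel=5, running sum=11
Position 5: rel=3, running sum=14
Position 6: rel=2, running sum=16
Position 7: rel=5, running sum=21
Position 8: rel=4, running sum=25
CG = 25

25


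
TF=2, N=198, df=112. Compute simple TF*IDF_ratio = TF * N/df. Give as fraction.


TF * (N/df)
= 2 * (198/112)
= 2 * 99/56
= 99/28

99/28


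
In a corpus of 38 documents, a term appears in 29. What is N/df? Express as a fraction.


IDF ratio = N / df
= 38 / 29
= 38/29

38/29


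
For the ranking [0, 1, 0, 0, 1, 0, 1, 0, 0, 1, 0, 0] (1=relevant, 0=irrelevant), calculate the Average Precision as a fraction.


Computing P@k for each relevant position:
Position 1: not relevant
Position 2: relevant, P@2 = 1/2 = 1/2
Position 3: not relevant
Position 4: not relevant
Position 5: relevant, P@5 = 2/5 = 2/5
Position 6: not relevant
Position 7: relevant, P@7 = 3/7 = 3/7
Position 8: not relevant
Position 9: not relevant
Position 10: relevant, P@10 = 4/10 = 2/5
Position 11: not relevant
Position 12: not relevant
Sum of P@k = 1/2 + 2/5 + 3/7 + 2/5 = 121/70
AP = 121/70 / 4 = 121/280

121/280


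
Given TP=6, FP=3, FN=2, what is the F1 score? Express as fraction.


F1 = 2 * P * R / (P + R)
P = TP/(TP+FP) = 6/9 = 2/3
R = TP/(TP+FN) = 6/8 = 3/4
2 * P * R = 2 * 2/3 * 3/4 = 1
P + R = 2/3 + 3/4 = 17/12
F1 = 1 / 17/12 = 12/17

12/17


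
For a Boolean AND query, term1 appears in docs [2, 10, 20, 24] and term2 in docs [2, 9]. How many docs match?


Boolean AND: find intersection of posting lists
term1 docs: [2, 10, 20, 24]
term2 docs: [2, 9]
Intersection: [2]
|intersection| = 1

1


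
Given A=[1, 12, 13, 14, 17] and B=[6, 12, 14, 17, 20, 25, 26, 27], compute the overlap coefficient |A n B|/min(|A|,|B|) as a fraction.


A intersect B = [12, 14, 17]
|A intersect B| = 3
min(|A|, |B|) = min(5, 8) = 5
Overlap = 3 / 5 = 3/5

3/5


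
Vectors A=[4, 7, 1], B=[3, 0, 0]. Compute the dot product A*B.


Dot product = sum of element-wise products
A[0]*B[0] = 4*3 = 12
A[1]*B[1] = 7*0 = 0
A[2]*B[2] = 1*0 = 0
Sum = 12 + 0 + 0 = 12

12


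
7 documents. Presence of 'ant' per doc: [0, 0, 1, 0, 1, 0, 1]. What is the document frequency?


Checking each document for 'ant':
Doc 1: absent
Doc 2: absent
Doc 3: present
Doc 4: absent
Doc 5: present
Doc 6: absent
Doc 7: present
df = sum of presences = 0 + 0 + 1 + 0 + 1 + 0 + 1 = 3

3


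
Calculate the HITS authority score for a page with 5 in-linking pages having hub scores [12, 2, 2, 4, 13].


Authority = sum of hub scores of in-linkers
In-link 1: hub score = 12
In-link 2: hub score = 2
In-link 3: hub score = 2
In-link 4: hub score = 4
In-link 5: hub score = 13
Authority = 12 + 2 + 2 + 4 + 13 = 33

33


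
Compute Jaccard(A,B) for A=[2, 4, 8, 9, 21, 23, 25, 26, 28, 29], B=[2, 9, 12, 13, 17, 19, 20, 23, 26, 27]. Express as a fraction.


A intersect B = [2, 9, 23, 26]
|A intersect B| = 4
A union B = [2, 4, 8, 9, 12, 13, 17, 19, 20, 21, 23, 25, 26, 27, 28, 29]
|A union B| = 16
Jaccard = 4/16 = 1/4

1/4


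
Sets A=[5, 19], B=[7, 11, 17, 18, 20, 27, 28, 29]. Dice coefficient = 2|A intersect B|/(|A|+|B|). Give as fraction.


A intersect B = []
|A intersect B| = 0
|A| = 2, |B| = 8
Dice = 2*0 / (2+8)
= 0 / 10 = 0

0


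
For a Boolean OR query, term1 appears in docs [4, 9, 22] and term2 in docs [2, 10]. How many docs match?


Boolean OR: find union of posting lists
term1 docs: [4, 9, 22]
term2 docs: [2, 10]
Union: [2, 4, 9, 10, 22]
|union| = 5

5


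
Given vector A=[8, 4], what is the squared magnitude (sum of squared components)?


|A|^2 = sum of squared components
A[0]^2 = 8^2 = 64
A[1]^2 = 4^2 = 16
Sum = 64 + 16 = 80

80


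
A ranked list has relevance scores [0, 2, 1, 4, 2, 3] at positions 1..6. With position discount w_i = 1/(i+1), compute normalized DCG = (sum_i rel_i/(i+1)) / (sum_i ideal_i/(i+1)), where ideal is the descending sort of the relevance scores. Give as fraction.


Position discount weights w_i = 1/(i+1) for i=1..6:
Weights = [1/2, 1/3, 1/4, 1/5, 1/6, 1/7]
Actual relevance: [0, 2, 1, 4, 2, 3]
DCG = 0/2 + 2/3 + 1/4 + 4/5 + 2/6 + 3/7 = 347/140
Ideal relevance (sorted desc): [4, 3, 2, 2, 1, 0]
Ideal DCG = 4/2 + 3/3 + 2/4 + 2/5 + 1/6 + 0/7 = 61/15
nDCG = DCG / ideal_DCG = 347/140 / 61/15 = 1041/1708

1041/1708


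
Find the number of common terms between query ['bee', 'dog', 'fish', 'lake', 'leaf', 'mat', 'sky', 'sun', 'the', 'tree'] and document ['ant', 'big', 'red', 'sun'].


Query terms: ['bee', 'dog', 'fish', 'lake', 'leaf', 'mat', 'sky', 'sun', 'the', 'tree']
Document terms: ['ant', 'big', 'red', 'sun']
Common terms: ['sun']
Overlap count = 1

1


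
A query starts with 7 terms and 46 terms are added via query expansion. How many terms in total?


Original terms: 7
Expansion terms: 46
Total = 7 + 46 = 53

53


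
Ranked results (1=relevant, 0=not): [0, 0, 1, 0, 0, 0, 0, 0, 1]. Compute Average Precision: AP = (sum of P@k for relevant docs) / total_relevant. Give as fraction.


Computing P@k for each relevant position:
Position 1: not relevant
Position 2: not relevant
Position 3: relevant, P@3 = 1/3 = 1/3
Position 4: not relevant
Position 5: not relevant
Position 6: not relevant
Position 7: not relevant
Position 8: not relevant
Position 9: relevant, P@9 = 2/9 = 2/9
Sum of P@k = 1/3 + 2/9 = 5/9
AP = 5/9 / 2 = 5/18

5/18


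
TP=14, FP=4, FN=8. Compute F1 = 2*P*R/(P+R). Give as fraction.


F1 = 2 * P * R / (P + R)
P = TP/(TP+FP) = 14/18 = 7/9
R = TP/(TP+FN) = 14/22 = 7/11
2 * P * R = 2 * 7/9 * 7/11 = 98/99
P + R = 7/9 + 7/11 = 140/99
F1 = 98/99 / 140/99 = 7/10

7/10


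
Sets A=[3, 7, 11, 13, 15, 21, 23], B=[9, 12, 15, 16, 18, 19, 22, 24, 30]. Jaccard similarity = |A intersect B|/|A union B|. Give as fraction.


A intersect B = [15]
|A intersect B| = 1
A union B = [3, 7, 9, 11, 12, 13, 15, 16, 18, 19, 21, 22, 23, 24, 30]
|A union B| = 15
Jaccard = 1/15 = 1/15

1/15


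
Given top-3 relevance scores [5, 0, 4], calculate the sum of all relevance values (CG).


Cumulative Gain = sum of relevance scores
Position 1: rel=5, running sum=5
Position 2: rel=0, running sum=5
Position 3: rel=4, running sum=9
CG = 9

9


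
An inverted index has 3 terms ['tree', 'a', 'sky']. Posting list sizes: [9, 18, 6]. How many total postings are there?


Summing posting list sizes:
'tree': 9 postings
'a': 18 postings
'sky': 6 postings
Total = 9 + 18 + 6 = 33

33


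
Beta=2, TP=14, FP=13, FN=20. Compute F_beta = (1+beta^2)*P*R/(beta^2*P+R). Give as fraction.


P = TP/(TP+FP) = 14/27 = 14/27
R = TP/(TP+FN) = 14/34 = 7/17
beta^2 = 2^2 = 4
(1 + beta^2) = 5
Numerator = (1+beta^2)*P*R = 490/459
Denominator = beta^2*P + R = 56/27 + 7/17 = 1141/459
F_beta = 70/163

70/163


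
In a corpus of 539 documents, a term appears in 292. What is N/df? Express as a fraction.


IDF ratio = N / df
= 539 / 292
= 539/292

539/292


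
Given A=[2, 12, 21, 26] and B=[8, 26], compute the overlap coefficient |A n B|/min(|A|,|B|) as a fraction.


A intersect B = [26]
|A intersect B| = 1
min(|A|, |B|) = min(4, 2) = 2
Overlap = 1 / 2 = 1/2

1/2


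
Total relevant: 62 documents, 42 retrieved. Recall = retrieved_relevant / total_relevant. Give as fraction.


Recall = retrieved_relevant / total_relevant
= 42 / 62
= 42 / (42 + 20)
= 21/31

21/31


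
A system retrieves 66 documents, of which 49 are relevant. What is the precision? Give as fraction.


Precision = relevant_retrieved / total_retrieved
= 49 / 66
= 49 / (49 + 17)
= 49/66

49/66


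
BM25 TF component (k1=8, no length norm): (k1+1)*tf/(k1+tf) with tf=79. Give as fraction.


BM25 TF component = (k1+1)*tf / (k1+tf)
k1 = 8, tf = 79
Numerator = (8+1)*79 = 711
Denominator = 8 + 79 = 87
= 711/87 = 237/29

237/29


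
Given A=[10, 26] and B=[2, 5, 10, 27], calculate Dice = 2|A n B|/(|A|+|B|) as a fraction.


A intersect B = [10]
|A intersect B| = 1
|A| = 2, |B| = 4
Dice = 2*1 / (2+4)
= 2 / 6 = 1/3

1/3


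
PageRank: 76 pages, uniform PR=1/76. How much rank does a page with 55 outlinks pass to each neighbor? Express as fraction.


Initial PR = 1/76 = 1/76
Outlinks = 55
Contribution per link = PR / outlinks
= 1/76 / 55
= 1/4180

1/4180


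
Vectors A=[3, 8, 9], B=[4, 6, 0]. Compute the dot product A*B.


Dot product = sum of element-wise products
A[0]*B[0] = 3*4 = 12
A[1]*B[1] = 8*6 = 48
A[2]*B[2] = 9*0 = 0
Sum = 12 + 48 + 0 = 60

60


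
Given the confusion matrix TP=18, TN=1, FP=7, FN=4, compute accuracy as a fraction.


Accuracy = (TP + TN) / (TP + TN + FP + FN)
TP + TN = 18 + 1 = 19
Total = 18 + 1 + 7 + 4 = 30
Accuracy = 19 / 30 = 19/30

19/30


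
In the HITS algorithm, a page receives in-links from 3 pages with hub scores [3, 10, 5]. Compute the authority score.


Authority = sum of hub scores of in-linkers
In-link 1: hub score = 3
In-link 2: hub score = 10
In-link 3: hub score = 5
Authority = 3 + 10 + 5 = 18

18


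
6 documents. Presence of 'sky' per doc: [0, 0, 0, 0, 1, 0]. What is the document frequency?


Checking each document for 'sky':
Doc 1: absent
Doc 2: absent
Doc 3: absent
Doc 4: absent
Doc 5: present
Doc 6: absent
df = sum of presences = 0 + 0 + 0 + 0 + 1 + 0 = 1

1


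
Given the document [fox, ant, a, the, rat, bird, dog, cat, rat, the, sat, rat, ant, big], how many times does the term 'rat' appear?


Document has 14 words
Scanning for 'rat':
Found at positions: [4, 8, 11]
Count = 3

3


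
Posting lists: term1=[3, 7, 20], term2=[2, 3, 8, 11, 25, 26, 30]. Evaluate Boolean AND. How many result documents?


Boolean AND: find intersection of posting lists
term1 docs: [3, 7, 20]
term2 docs: [2, 3, 8, 11, 25, 26, 30]
Intersection: [3]
|intersection| = 1

1


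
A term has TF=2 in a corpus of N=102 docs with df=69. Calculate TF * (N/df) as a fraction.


TF * (N/df)
= 2 * (102/69)
= 2 * 34/23
= 68/23

68/23


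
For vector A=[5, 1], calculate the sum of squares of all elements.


|A|^2 = sum of squared components
A[0]^2 = 5^2 = 25
A[1]^2 = 1^2 = 1
Sum = 25 + 1 = 26

26


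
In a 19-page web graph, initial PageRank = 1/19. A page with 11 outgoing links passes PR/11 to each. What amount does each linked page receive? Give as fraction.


Initial PR = 1/19 = 1/19
Outlinks = 11
Contribution per link = PR / outlinks
= 1/19 / 11
= 1/209

1/209


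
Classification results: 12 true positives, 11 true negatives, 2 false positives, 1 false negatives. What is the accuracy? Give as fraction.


Accuracy = (TP + TN) / (TP + TN + FP + FN)
TP + TN = 12 + 11 = 23
Total = 12 + 11 + 2 + 1 = 26
Accuracy = 23 / 26 = 23/26

23/26


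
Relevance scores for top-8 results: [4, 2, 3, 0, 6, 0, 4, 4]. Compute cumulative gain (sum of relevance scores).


Cumulative Gain = sum of relevance scores
Position 1: rel=4, running sum=4
Position 2: rel=2, running sum=6
Position 3: rel=3, running sum=9
Position 4: rel=0, running sum=9
Position 5: rel=6, running sum=15
Position 6: rel=0, running sum=15
Position 7: rel=4, running sum=19
Position 8: rel=4, running sum=23
CG = 23

23


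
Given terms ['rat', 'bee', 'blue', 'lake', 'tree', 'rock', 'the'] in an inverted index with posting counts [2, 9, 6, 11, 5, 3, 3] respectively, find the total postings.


Summing posting list sizes:
'rat': 2 postings
'bee': 9 postings
'blue': 6 postings
'lake': 11 postings
'tree': 5 postings
'rock': 3 postings
'the': 3 postings
Total = 2 + 9 + 6 + 11 + 5 + 3 + 3 = 39

39


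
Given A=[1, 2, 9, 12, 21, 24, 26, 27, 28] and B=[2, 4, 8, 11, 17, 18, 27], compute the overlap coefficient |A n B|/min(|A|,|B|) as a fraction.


A intersect B = [2, 27]
|A intersect B| = 2
min(|A|, |B|) = min(9, 7) = 7
Overlap = 2 / 7 = 2/7

2/7


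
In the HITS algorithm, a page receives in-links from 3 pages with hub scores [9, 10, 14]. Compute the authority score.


Authority = sum of hub scores of in-linkers
In-link 1: hub score = 9
In-link 2: hub score = 10
In-link 3: hub score = 14
Authority = 9 + 10 + 14 = 33

33


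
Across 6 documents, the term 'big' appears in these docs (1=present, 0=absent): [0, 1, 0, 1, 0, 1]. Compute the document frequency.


Checking each document for 'big':
Doc 1: absent
Doc 2: present
Doc 3: absent
Doc 4: present
Doc 5: absent
Doc 6: present
df = sum of presences = 0 + 1 + 0 + 1 + 0 + 1 = 3

3


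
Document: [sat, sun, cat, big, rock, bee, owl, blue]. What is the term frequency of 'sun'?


Document has 8 words
Scanning for 'sun':
Found at positions: [1]
Count = 1

1


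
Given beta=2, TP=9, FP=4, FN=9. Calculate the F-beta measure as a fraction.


P = TP/(TP+FP) = 9/13 = 9/13
R = TP/(TP+FN) = 9/18 = 1/2
beta^2 = 2^2 = 4
(1 + beta^2) = 5
Numerator = (1+beta^2)*P*R = 45/26
Denominator = beta^2*P + R = 36/13 + 1/2 = 85/26
F_beta = 9/17

9/17


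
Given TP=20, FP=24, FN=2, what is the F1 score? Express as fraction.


F1 = 2 * P * R / (P + R)
P = TP/(TP+FP) = 20/44 = 5/11
R = TP/(TP+FN) = 20/22 = 10/11
2 * P * R = 2 * 5/11 * 10/11 = 100/121
P + R = 5/11 + 10/11 = 15/11
F1 = 100/121 / 15/11 = 20/33

20/33


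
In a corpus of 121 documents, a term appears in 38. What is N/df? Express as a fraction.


IDF ratio = N / df
= 121 / 38
= 121/38

121/38


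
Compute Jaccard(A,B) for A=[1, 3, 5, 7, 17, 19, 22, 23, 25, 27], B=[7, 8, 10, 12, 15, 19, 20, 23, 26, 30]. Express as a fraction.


A intersect B = [7, 19, 23]
|A intersect B| = 3
A union B = [1, 3, 5, 7, 8, 10, 12, 15, 17, 19, 20, 22, 23, 25, 26, 27, 30]
|A union B| = 17
Jaccard = 3/17 = 3/17

3/17


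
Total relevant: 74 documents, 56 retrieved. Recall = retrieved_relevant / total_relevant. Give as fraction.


Recall = retrieved_relevant / total_relevant
= 56 / 74
= 56 / (56 + 18)
= 28/37

28/37


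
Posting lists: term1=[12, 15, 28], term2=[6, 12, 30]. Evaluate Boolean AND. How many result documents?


Boolean AND: find intersection of posting lists
term1 docs: [12, 15, 28]
term2 docs: [6, 12, 30]
Intersection: [12]
|intersection| = 1

1


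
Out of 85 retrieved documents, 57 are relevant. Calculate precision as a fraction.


Precision = relevant_retrieved / total_retrieved
= 57 / 85
= 57 / (57 + 28)
= 57/85

57/85


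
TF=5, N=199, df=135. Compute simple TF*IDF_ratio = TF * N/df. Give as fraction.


TF * (N/df)
= 5 * (199/135)
= 5 * 199/135
= 199/27

199/27


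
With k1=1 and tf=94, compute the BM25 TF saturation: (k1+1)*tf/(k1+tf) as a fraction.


BM25 TF component = (k1+1)*tf / (k1+tf)
k1 = 1, tf = 94
Numerator = (1+1)*94 = 188
Denominator = 1 + 94 = 95
= 188/95 = 188/95

188/95


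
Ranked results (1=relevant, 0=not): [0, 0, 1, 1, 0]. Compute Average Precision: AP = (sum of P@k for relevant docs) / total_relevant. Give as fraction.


Computing P@k for each relevant position:
Position 1: not relevant
Position 2: not relevant
Position 3: relevant, P@3 = 1/3 = 1/3
Position 4: relevant, P@4 = 2/4 = 1/2
Position 5: not relevant
Sum of P@k = 1/3 + 1/2 = 5/6
AP = 5/6 / 2 = 5/12

5/12


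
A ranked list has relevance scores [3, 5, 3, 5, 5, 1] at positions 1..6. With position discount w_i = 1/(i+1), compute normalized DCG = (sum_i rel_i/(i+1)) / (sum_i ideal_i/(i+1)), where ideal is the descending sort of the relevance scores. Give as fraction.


Position discount weights w_i = 1/(i+1) for i=1..6:
Weights = [1/2, 1/3, 1/4, 1/5, 1/6, 1/7]
Actual relevance: [3, 5, 3, 5, 5, 1]
DCG = 3/2 + 5/3 + 3/4 + 5/5 + 5/6 + 1/7 = 165/28
Ideal relevance (sorted desc): [5, 5, 5, 3, 3, 1]
Ideal DCG = 5/2 + 5/3 + 5/4 + 3/5 + 3/6 + 1/7 = 2797/420
nDCG = DCG / ideal_DCG = 165/28 / 2797/420 = 2475/2797

2475/2797


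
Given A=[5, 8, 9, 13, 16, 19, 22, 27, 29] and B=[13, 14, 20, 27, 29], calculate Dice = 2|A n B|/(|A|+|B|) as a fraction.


A intersect B = [13, 27, 29]
|A intersect B| = 3
|A| = 9, |B| = 5
Dice = 2*3 / (9+5)
= 6 / 14 = 3/7

3/7


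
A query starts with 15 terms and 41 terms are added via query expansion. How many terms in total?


Original terms: 15
Expansion terms: 41
Total = 15 + 41 = 56

56


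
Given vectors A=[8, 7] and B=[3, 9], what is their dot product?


Dot product = sum of element-wise products
A[0]*B[0] = 8*3 = 24
A[1]*B[1] = 7*9 = 63
Sum = 24 + 63 = 87

87


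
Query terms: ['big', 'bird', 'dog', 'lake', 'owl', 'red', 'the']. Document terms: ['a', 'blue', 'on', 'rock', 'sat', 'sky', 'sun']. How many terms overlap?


Query terms: ['big', 'bird', 'dog', 'lake', 'owl', 'red', 'the']
Document terms: ['a', 'blue', 'on', 'rock', 'sat', 'sky', 'sun']
Common terms: []
Overlap count = 0

0


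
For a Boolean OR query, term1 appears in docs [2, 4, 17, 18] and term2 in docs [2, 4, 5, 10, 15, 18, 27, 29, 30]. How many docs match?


Boolean OR: find union of posting lists
term1 docs: [2, 4, 17, 18]
term2 docs: [2, 4, 5, 10, 15, 18, 27, 29, 30]
Union: [2, 4, 5, 10, 15, 17, 18, 27, 29, 30]
|union| = 10

10


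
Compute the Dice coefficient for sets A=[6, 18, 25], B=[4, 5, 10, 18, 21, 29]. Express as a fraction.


A intersect B = [18]
|A intersect B| = 1
|A| = 3, |B| = 6
Dice = 2*1 / (3+6)
= 2 / 9 = 2/9

2/9


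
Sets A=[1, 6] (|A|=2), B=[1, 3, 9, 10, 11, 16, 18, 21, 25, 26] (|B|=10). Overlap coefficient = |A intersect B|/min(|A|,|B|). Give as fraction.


A intersect B = [1]
|A intersect B| = 1
min(|A|, |B|) = min(2, 10) = 2
Overlap = 1 / 2 = 1/2

1/2


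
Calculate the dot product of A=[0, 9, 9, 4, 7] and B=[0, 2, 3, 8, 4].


Dot product = sum of element-wise products
A[0]*B[0] = 0*0 = 0
A[1]*B[1] = 9*2 = 18
A[2]*B[2] = 9*3 = 27
A[3]*B[3] = 4*8 = 32
A[4]*B[4] = 7*4 = 28
Sum = 0 + 18 + 27 + 32 + 28 = 105

105


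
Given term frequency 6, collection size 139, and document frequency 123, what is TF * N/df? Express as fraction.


TF * (N/df)
= 6 * (139/123)
= 6 * 139/123
= 278/41

278/41


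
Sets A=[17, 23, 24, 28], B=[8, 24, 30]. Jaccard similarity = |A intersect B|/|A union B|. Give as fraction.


A intersect B = [24]
|A intersect B| = 1
A union B = [8, 17, 23, 24, 28, 30]
|A union B| = 6
Jaccard = 1/6 = 1/6

1/6


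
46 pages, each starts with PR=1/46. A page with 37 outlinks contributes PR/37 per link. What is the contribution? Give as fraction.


Initial PR = 1/46 = 1/46
Outlinks = 37
Contribution per link = PR / outlinks
= 1/46 / 37
= 1/1702

1/1702


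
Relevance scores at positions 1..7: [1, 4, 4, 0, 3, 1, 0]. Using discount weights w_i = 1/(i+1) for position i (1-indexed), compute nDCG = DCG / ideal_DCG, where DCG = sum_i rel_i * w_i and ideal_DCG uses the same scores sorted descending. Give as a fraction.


Position discount weights w_i = 1/(i+1) for i=1..7:
Weights = [1/2, 1/3, 1/4, 1/5, 1/6, 1/7, 1/8]
Actual relevance: [1, 4, 4, 0, 3, 1, 0]
DCG = 1/2 + 4/3 + 4/4 + 0/5 + 3/6 + 1/7 + 0/8 = 73/21
Ideal relevance (sorted desc): [4, 4, 3, 1, 1, 0, 0]
Ideal DCG = 4/2 + 4/3 + 3/4 + 1/5 + 1/6 + 0/7 + 0/8 = 89/20
nDCG = DCG / ideal_DCG = 73/21 / 89/20 = 1460/1869

1460/1869


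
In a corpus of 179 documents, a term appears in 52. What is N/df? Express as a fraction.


IDF ratio = N / df
= 179 / 52
= 179/52

179/52


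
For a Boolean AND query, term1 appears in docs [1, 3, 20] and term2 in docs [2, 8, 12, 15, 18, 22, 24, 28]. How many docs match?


Boolean AND: find intersection of posting lists
term1 docs: [1, 3, 20]
term2 docs: [2, 8, 12, 15, 18, 22, 24, 28]
Intersection: []
|intersection| = 0

0


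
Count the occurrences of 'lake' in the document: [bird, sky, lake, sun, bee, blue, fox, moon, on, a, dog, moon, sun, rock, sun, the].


Document has 16 words
Scanning for 'lake':
Found at positions: [2]
Count = 1

1


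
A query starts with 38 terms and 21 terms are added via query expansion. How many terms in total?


Original terms: 38
Expansion terms: 21
Total = 38 + 21 = 59

59


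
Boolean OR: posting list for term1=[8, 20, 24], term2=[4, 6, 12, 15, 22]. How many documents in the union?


Boolean OR: find union of posting lists
term1 docs: [8, 20, 24]
term2 docs: [4, 6, 12, 15, 22]
Union: [4, 6, 8, 12, 15, 20, 22, 24]
|union| = 8

8


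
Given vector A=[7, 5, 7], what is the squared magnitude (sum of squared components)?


|A|^2 = sum of squared components
A[0]^2 = 7^2 = 49
A[1]^2 = 5^2 = 25
A[2]^2 = 7^2 = 49
Sum = 49 + 25 + 49 = 123

123


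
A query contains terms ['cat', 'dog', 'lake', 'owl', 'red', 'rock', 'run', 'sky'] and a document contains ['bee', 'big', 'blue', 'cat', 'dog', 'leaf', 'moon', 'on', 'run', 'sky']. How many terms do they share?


Query terms: ['cat', 'dog', 'lake', 'owl', 'red', 'rock', 'run', 'sky']
Document terms: ['bee', 'big', 'blue', 'cat', 'dog', 'leaf', 'moon', 'on', 'run', 'sky']
Common terms: ['cat', 'dog', 'run', 'sky']
Overlap count = 4

4


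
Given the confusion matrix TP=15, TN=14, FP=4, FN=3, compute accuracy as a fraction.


Accuracy = (TP + TN) / (TP + TN + FP + FN)
TP + TN = 15 + 14 = 29
Total = 15 + 14 + 4 + 3 = 36
Accuracy = 29 / 36 = 29/36

29/36


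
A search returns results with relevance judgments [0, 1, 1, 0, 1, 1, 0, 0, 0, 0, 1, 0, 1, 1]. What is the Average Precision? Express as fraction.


Computing P@k for each relevant position:
Position 1: not relevant
Position 2: relevant, P@2 = 1/2 = 1/2
Position 3: relevant, P@3 = 2/3 = 2/3
Position 4: not relevant
Position 5: relevant, P@5 = 3/5 = 3/5
Position 6: relevant, P@6 = 4/6 = 2/3
Position 7: not relevant
Position 8: not relevant
Position 9: not relevant
Position 10: not relevant
Position 11: relevant, P@11 = 5/11 = 5/11
Position 12: not relevant
Position 13: relevant, P@13 = 6/13 = 6/13
Position 14: relevant, P@14 = 7/14 = 1/2
Sum of P@k = 1/2 + 2/3 + 3/5 + 2/3 + 5/11 + 6/13 + 1/2 = 8257/2145
AP = 8257/2145 / 7 = 8257/15015

8257/15015


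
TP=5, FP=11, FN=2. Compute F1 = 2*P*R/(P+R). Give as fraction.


F1 = 2 * P * R / (P + R)
P = TP/(TP+FP) = 5/16 = 5/16
R = TP/(TP+FN) = 5/7 = 5/7
2 * P * R = 2 * 5/16 * 5/7 = 25/56
P + R = 5/16 + 5/7 = 115/112
F1 = 25/56 / 115/112 = 10/23

10/23


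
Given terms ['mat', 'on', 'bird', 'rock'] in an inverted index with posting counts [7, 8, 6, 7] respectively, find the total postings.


Summing posting list sizes:
'mat': 7 postings
'on': 8 postings
'bird': 6 postings
'rock': 7 postings
Total = 7 + 8 + 6 + 7 = 28

28


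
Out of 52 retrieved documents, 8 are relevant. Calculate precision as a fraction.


Precision = relevant_retrieved / total_retrieved
= 8 / 52
= 8 / (8 + 44)
= 2/13

2/13


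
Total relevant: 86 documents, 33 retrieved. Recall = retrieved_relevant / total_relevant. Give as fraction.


Recall = retrieved_relevant / total_relevant
= 33 / 86
= 33 / (33 + 53)
= 33/86

33/86


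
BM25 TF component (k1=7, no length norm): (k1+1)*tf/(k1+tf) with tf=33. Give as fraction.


BM25 TF component = (k1+1)*tf / (k1+tf)
k1 = 7, tf = 33
Numerator = (7+1)*33 = 264
Denominator = 7 + 33 = 40
= 264/40 = 33/5

33/5


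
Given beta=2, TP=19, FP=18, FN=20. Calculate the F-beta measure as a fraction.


P = TP/(TP+FP) = 19/37 = 19/37
R = TP/(TP+FN) = 19/39 = 19/39
beta^2 = 2^2 = 4
(1 + beta^2) = 5
Numerator = (1+beta^2)*P*R = 1805/1443
Denominator = beta^2*P + R = 76/37 + 19/39 = 3667/1443
F_beta = 95/193

95/193


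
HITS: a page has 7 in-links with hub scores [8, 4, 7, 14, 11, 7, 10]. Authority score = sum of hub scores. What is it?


Authority = sum of hub scores of in-linkers
In-link 1: hub score = 8
In-link 2: hub score = 4
In-link 3: hub score = 7
In-link 4: hub score = 14
In-link 5: hub score = 11
In-link 6: hub score = 7
In-link 7: hub score = 10
Authority = 8 + 4 + 7 + 14 + 11 + 7 + 10 = 61

61


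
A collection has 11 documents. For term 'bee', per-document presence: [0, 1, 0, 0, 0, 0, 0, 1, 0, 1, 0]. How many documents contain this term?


Checking each document for 'bee':
Doc 1: absent
Doc 2: present
Doc 3: absent
Doc 4: absent
Doc 5: absent
Doc 6: absent
Doc 7: absent
Doc 8: present
Doc 9: absent
Doc 10: present
Doc 11: absent
df = sum of presences = 0 + 1 + 0 + 0 + 0 + 0 + 0 + 1 + 0 + 1 + 0 = 3

3


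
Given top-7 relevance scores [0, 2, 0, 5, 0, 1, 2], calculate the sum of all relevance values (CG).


Cumulative Gain = sum of relevance scores
Position 1: rel=0, running sum=0
Position 2: rel=2, running sum=2
Position 3: rel=0, running sum=2
Position 4: rel=5, running sum=7
Position 5: rel=0, running sum=7
Position 6: rel=1, running sum=8
Position 7: rel=2, running sum=10
CG = 10

10


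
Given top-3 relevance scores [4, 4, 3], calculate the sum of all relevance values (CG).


Cumulative Gain = sum of relevance scores
Position 1: rel=4, running sum=4
Position 2: rel=4, running sum=8
Position 3: rel=3, running sum=11
CG = 11

11


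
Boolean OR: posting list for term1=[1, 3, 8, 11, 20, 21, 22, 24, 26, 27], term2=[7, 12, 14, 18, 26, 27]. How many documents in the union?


Boolean OR: find union of posting lists
term1 docs: [1, 3, 8, 11, 20, 21, 22, 24, 26, 27]
term2 docs: [7, 12, 14, 18, 26, 27]
Union: [1, 3, 7, 8, 11, 12, 14, 18, 20, 21, 22, 24, 26, 27]
|union| = 14

14


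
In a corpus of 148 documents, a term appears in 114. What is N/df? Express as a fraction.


IDF ratio = N / df
= 148 / 114
= 74/57

74/57


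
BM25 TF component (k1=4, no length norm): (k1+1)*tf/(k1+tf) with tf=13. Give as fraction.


BM25 TF component = (k1+1)*tf / (k1+tf)
k1 = 4, tf = 13
Numerator = (4+1)*13 = 65
Denominator = 4 + 13 = 17
= 65/17 = 65/17

65/17


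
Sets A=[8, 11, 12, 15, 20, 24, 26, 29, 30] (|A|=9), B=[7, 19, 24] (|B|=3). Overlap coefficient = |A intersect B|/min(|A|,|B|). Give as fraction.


A intersect B = [24]
|A intersect B| = 1
min(|A|, |B|) = min(9, 3) = 3
Overlap = 1 / 3 = 1/3

1/3


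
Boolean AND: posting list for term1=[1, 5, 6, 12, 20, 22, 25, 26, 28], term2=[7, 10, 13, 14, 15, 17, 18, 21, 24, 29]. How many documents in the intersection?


Boolean AND: find intersection of posting lists
term1 docs: [1, 5, 6, 12, 20, 22, 25, 26, 28]
term2 docs: [7, 10, 13, 14, 15, 17, 18, 21, 24, 29]
Intersection: []
|intersection| = 0

0


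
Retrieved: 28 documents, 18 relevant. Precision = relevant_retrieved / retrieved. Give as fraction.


Precision = relevant_retrieved / total_retrieved
= 18 / 28
= 18 / (18 + 10)
= 9/14

9/14


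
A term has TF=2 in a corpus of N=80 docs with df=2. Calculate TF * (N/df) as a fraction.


TF * (N/df)
= 2 * (80/2)
= 2 * 40
= 80

80


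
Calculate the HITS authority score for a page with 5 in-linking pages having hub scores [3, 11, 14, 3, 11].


Authority = sum of hub scores of in-linkers
In-link 1: hub score = 3
In-link 2: hub score = 11
In-link 3: hub score = 14
In-link 4: hub score = 3
In-link 5: hub score = 11
Authority = 3 + 11 + 14 + 3 + 11 = 42

42


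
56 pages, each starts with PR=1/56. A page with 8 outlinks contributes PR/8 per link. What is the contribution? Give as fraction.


Initial PR = 1/56 = 1/56
Outlinks = 8
Contribution per link = PR / outlinks
= 1/56 / 8
= 1/448

1/448


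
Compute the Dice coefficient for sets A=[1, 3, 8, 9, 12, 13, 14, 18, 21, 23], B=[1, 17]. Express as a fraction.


A intersect B = [1]
|A intersect B| = 1
|A| = 10, |B| = 2
Dice = 2*1 / (10+2)
= 2 / 12 = 1/6

1/6


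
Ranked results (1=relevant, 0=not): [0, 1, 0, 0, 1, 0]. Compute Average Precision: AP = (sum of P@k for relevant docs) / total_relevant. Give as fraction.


Computing P@k for each relevant position:
Position 1: not relevant
Position 2: relevant, P@2 = 1/2 = 1/2
Position 3: not relevant
Position 4: not relevant
Position 5: relevant, P@5 = 2/5 = 2/5
Position 6: not relevant
Sum of P@k = 1/2 + 2/5 = 9/10
AP = 9/10 / 2 = 9/20

9/20


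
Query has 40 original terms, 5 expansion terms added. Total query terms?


Original terms: 40
Expansion terms: 5
Total = 40 + 5 = 45

45


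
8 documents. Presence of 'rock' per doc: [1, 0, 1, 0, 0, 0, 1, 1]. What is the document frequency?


Checking each document for 'rock':
Doc 1: present
Doc 2: absent
Doc 3: present
Doc 4: absent
Doc 5: absent
Doc 6: absent
Doc 7: present
Doc 8: present
df = sum of presences = 1 + 0 + 1 + 0 + 0 + 0 + 1 + 1 = 4

4


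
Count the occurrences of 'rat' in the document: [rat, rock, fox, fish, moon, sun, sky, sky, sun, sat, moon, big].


Document has 12 words
Scanning for 'rat':
Found at positions: [0]
Count = 1

1


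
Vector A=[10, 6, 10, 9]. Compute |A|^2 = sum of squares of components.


|A|^2 = sum of squared components
A[0]^2 = 10^2 = 100
A[1]^2 = 6^2 = 36
A[2]^2 = 10^2 = 100
A[3]^2 = 9^2 = 81
Sum = 100 + 36 + 100 + 81 = 317

317


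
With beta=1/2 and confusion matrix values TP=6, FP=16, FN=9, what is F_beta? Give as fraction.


P = TP/(TP+FP) = 6/22 = 3/11
R = TP/(TP+FN) = 6/15 = 2/5
beta^2 = 1/2^2 = 1/4
(1 + beta^2) = 5/4
Numerator = (1+beta^2)*P*R = 3/22
Denominator = beta^2*P + R = 3/44 + 2/5 = 103/220
F_beta = 30/103

30/103


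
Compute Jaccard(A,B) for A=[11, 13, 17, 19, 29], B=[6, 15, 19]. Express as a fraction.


A intersect B = [19]
|A intersect B| = 1
A union B = [6, 11, 13, 15, 17, 19, 29]
|A union B| = 7
Jaccard = 1/7 = 1/7

1/7


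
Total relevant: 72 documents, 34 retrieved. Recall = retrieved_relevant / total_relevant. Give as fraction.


Recall = retrieved_relevant / total_relevant
= 34 / 72
= 34 / (34 + 38)
= 17/36

17/36


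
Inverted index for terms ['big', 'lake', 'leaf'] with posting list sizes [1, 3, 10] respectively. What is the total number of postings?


Summing posting list sizes:
'big': 1 postings
'lake': 3 postings
'leaf': 10 postings
Total = 1 + 3 + 10 = 14

14


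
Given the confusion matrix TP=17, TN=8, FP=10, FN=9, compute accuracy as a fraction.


Accuracy = (TP + TN) / (TP + TN + FP + FN)
TP + TN = 17 + 8 = 25
Total = 17 + 8 + 10 + 9 = 44
Accuracy = 25 / 44 = 25/44

25/44


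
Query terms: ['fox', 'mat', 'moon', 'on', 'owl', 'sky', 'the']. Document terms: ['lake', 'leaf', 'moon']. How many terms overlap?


Query terms: ['fox', 'mat', 'moon', 'on', 'owl', 'sky', 'the']
Document terms: ['lake', 'leaf', 'moon']
Common terms: ['moon']
Overlap count = 1

1


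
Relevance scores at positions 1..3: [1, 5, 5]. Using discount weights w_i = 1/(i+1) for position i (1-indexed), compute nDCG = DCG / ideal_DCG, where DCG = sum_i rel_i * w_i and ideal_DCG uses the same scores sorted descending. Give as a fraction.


Position discount weights w_i = 1/(i+1) for i=1..3:
Weights = [1/2, 1/3, 1/4]
Actual relevance: [1, 5, 5]
DCG = 1/2 + 5/3 + 5/4 = 41/12
Ideal relevance (sorted desc): [5, 5, 1]
Ideal DCG = 5/2 + 5/3 + 1/4 = 53/12
nDCG = DCG / ideal_DCG = 41/12 / 53/12 = 41/53

41/53


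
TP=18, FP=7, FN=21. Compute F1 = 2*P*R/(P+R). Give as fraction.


F1 = 2 * P * R / (P + R)
P = TP/(TP+FP) = 18/25 = 18/25
R = TP/(TP+FN) = 18/39 = 6/13
2 * P * R = 2 * 18/25 * 6/13 = 216/325
P + R = 18/25 + 6/13 = 384/325
F1 = 216/325 / 384/325 = 9/16

9/16


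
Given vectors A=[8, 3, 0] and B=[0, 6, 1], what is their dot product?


Dot product = sum of element-wise products
A[0]*B[0] = 8*0 = 0
A[1]*B[1] = 3*6 = 18
A[2]*B[2] = 0*1 = 0
Sum = 0 + 18 + 0 = 18

18


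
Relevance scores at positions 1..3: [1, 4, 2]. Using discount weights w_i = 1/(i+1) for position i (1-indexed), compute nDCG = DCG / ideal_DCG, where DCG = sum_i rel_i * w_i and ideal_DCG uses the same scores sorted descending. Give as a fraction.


Position discount weights w_i = 1/(i+1) for i=1..3:
Weights = [1/2, 1/3, 1/4]
Actual relevance: [1, 4, 2]
DCG = 1/2 + 4/3 + 2/4 = 7/3
Ideal relevance (sorted desc): [4, 2, 1]
Ideal DCG = 4/2 + 2/3 + 1/4 = 35/12
nDCG = DCG / ideal_DCG = 7/3 / 35/12 = 4/5

4/5


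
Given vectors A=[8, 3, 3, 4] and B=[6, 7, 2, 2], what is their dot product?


Dot product = sum of element-wise products
A[0]*B[0] = 8*6 = 48
A[1]*B[1] = 3*7 = 21
A[2]*B[2] = 3*2 = 6
A[3]*B[3] = 4*2 = 8
Sum = 48 + 21 + 6 + 8 = 83

83


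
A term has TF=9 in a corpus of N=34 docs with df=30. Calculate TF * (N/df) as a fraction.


TF * (N/df)
= 9 * (34/30)
= 9 * 17/15
= 51/5

51/5


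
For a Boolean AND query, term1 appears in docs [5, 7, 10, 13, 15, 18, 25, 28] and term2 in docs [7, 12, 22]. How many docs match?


Boolean AND: find intersection of posting lists
term1 docs: [5, 7, 10, 13, 15, 18, 25, 28]
term2 docs: [7, 12, 22]
Intersection: [7]
|intersection| = 1

1


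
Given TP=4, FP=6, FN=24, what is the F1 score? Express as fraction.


F1 = 2 * P * R / (P + R)
P = TP/(TP+FP) = 4/10 = 2/5
R = TP/(TP+FN) = 4/28 = 1/7
2 * P * R = 2 * 2/5 * 1/7 = 4/35
P + R = 2/5 + 1/7 = 19/35
F1 = 4/35 / 19/35 = 4/19

4/19


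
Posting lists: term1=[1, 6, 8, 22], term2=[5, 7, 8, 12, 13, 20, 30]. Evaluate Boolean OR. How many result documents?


Boolean OR: find union of posting lists
term1 docs: [1, 6, 8, 22]
term2 docs: [5, 7, 8, 12, 13, 20, 30]
Union: [1, 5, 6, 7, 8, 12, 13, 20, 22, 30]
|union| = 10

10


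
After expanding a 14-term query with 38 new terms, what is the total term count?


Original terms: 14
Expansion terms: 38
Total = 14 + 38 = 52

52


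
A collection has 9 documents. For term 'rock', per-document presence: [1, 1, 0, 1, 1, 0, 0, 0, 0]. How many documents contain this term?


Checking each document for 'rock':
Doc 1: present
Doc 2: present
Doc 3: absent
Doc 4: present
Doc 5: present
Doc 6: absent
Doc 7: absent
Doc 8: absent
Doc 9: absent
df = sum of presences = 1 + 1 + 0 + 1 + 1 + 0 + 0 + 0 + 0 = 4

4


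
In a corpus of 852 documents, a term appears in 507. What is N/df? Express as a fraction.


IDF ratio = N / df
= 852 / 507
= 284/169

284/169
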